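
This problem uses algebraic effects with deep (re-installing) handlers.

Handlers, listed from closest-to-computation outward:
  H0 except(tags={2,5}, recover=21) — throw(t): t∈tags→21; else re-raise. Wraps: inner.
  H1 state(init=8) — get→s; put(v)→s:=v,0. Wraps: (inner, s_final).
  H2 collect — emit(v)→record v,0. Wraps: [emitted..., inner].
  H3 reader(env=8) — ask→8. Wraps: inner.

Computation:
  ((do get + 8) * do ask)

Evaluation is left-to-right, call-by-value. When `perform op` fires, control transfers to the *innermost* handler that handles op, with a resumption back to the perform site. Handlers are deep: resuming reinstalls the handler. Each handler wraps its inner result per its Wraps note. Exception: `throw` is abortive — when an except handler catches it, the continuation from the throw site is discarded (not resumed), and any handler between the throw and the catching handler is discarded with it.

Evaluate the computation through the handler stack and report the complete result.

Answer: [(128, 8)]

Evaluation trace:
get @ H1 ⇒ 8
ask @ H3 ⇒ 8
H0 returns 128
H1 returns (128, 8)
H2 returns [(128, 8)]
H3 returns [(128, 8)]
= [(128, 8)]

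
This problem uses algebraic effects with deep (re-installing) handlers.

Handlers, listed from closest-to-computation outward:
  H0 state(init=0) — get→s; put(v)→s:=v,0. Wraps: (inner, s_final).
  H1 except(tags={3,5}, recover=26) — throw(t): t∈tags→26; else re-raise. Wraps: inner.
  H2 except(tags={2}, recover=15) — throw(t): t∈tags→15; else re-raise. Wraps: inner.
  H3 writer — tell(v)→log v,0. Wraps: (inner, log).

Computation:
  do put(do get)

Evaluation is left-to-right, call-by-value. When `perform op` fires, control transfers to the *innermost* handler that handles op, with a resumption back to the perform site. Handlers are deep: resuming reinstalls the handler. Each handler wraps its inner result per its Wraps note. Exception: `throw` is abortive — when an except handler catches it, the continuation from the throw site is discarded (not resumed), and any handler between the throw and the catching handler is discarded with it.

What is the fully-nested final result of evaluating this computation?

Answer: ((0, 0), ())

Evaluation trace:
get @ H0 ⇒ 0
put(0) @ H0 ⇒ s:=0
H0 returns (0, 0)
H1 returns (0, 0)
H2 returns (0, 0)
H3 returns ((0, 0), ())
= ((0, 0), ())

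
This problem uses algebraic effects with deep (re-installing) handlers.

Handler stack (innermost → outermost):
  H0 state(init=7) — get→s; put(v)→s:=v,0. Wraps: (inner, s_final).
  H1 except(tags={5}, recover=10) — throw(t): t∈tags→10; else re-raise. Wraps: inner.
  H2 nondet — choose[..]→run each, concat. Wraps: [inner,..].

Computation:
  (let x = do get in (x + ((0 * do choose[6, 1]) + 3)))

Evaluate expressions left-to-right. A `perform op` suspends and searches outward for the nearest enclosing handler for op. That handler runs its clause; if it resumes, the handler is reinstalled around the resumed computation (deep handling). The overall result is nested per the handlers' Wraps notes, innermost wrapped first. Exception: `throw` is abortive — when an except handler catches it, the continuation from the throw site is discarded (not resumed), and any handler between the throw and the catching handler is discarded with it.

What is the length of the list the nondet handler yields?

Working:
get @ H0 ⇒ 7
choose[6, 1] @ H2
  branch[0] choose=6:
    H0 returns (10, 7)
    H1 returns (10, 7)
    H2 returns [(10, 7)]
  branch[1] choose=1:
    H0 returns (10, 7)
    H1 returns (10, 7)
    H2 returns [(10, 7)]
= [(10, 7), (10, 7)]

Answer: 2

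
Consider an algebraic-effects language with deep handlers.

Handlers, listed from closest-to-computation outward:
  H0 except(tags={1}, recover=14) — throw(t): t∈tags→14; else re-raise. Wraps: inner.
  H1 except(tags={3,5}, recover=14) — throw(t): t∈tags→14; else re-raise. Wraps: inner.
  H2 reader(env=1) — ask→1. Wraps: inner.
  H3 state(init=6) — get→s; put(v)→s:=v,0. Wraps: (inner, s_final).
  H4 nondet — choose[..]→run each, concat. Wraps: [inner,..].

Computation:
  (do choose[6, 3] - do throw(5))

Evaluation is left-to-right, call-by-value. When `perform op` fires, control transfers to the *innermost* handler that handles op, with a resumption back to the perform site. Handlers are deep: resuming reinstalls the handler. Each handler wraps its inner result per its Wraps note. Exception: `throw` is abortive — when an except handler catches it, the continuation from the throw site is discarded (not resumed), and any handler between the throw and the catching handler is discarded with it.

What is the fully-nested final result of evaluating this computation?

Evaluation trace:
choose[6, 3] @ H4
  branch[0] choose=6:
    throw(5) @ H0 re-raised
    throw(5) @ H1 caught ⇒ 14
    H2 returns 14
    H3 returns (14, 6)
    H4 returns [(14, 6)]
  branch[1] choose=3:
    throw(5) @ H0 re-raised
    throw(5) @ H1 caught ⇒ 14
    H2 returns 14
    H3 returns (14, 6)
    H4 returns [(14, 6)]
= [(14, 6), (14, 6)]

Answer: [(14, 6), (14, 6)]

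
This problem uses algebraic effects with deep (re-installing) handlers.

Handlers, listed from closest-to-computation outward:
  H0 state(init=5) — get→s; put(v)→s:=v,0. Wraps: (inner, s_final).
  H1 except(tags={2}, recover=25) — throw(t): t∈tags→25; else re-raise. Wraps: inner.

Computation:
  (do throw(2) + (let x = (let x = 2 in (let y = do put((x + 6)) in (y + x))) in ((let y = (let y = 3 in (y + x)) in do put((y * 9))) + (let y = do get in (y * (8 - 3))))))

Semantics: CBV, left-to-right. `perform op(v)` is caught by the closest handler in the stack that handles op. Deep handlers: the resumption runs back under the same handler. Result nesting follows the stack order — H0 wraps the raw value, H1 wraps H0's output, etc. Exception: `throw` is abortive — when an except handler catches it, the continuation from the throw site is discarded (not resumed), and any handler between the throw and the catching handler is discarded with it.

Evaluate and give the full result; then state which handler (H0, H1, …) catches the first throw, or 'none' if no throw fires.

Evaluation trace:
throw(2) @ H1 caught ⇒ 25
= 25

Answer: 25 ; first throw caught by: H1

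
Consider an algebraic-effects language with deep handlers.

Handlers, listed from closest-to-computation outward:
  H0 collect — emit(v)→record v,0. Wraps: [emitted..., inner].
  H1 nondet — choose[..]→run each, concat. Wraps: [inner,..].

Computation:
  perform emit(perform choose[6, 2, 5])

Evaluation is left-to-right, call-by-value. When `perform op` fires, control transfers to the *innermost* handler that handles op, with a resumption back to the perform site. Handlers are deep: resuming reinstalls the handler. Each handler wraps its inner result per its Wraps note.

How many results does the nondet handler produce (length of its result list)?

Answer: 3

Evaluation trace:
choose[6, 2, 5] @ H1
  branch[0] choose=6:
    emit(6) @ H0 ⇒ out+=6
    H0 returns [6, 0]
    H1 returns [[6, 0]]
  branch[1] choose=2:
    emit(2) @ H0 ⇒ out+=2
    H0 returns [2, 0]
    H1 returns [[2, 0]]
  branch[2] choose=5:
    emit(5) @ H0 ⇒ out+=5
    H0 returns [5, 0]
    H1 returns [[5, 0]]
= [[6, 0], [2, 0], [5, 0]]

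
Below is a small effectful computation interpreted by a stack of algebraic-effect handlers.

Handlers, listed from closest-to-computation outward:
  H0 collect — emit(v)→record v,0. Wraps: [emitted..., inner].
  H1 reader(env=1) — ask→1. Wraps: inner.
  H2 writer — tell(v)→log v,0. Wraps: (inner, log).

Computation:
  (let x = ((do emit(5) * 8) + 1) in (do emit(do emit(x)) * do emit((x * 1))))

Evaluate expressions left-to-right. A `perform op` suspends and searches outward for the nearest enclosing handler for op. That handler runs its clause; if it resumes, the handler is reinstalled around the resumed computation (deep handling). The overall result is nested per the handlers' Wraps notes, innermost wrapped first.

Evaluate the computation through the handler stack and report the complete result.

Answer: ([5, 1, 0, 1, 0], ())

Evaluation trace:
emit(5) @ H0 ⇒ out+=5
emit(1) @ H0 ⇒ out+=1
emit(0) @ H0 ⇒ out+=0
emit(1) @ H0 ⇒ out+=1
H0 returns [5, 1, 0, 1, 0]
H1 returns [5, 1, 0, 1, 0]
H2 returns ([5, 1, 0, 1, 0], ())
= ([5, 1, 0, 1, 0], ())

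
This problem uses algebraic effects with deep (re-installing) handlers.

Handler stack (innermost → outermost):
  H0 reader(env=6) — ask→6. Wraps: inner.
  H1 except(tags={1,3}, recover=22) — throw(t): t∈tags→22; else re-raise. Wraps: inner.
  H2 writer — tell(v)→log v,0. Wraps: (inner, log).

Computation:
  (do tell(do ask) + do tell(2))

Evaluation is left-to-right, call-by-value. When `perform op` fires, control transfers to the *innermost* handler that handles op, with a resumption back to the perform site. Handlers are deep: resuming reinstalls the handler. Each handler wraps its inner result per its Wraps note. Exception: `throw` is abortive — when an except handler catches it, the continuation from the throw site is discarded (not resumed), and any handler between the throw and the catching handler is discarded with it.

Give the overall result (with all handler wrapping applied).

Answer: (0, (6, 2))

Working:
ask @ H0 ⇒ 6
tell(6) @ H2 ⇒ log+=6
tell(2) @ H2 ⇒ log+=2
H0 returns 0
H1 returns 0
H2 returns (0, (6, 2))
= (0, (6, 2))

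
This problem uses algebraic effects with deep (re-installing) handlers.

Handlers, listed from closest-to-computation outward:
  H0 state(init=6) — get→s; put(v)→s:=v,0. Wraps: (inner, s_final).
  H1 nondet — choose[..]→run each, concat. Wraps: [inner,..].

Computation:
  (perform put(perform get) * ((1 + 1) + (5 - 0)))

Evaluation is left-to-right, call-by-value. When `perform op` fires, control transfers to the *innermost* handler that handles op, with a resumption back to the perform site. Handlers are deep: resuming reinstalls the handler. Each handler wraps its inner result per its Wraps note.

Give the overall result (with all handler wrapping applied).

Answer: [(0, 6)]

Step-by-step:
get @ H0 ⇒ 6
put(6) @ H0 ⇒ s:=6
H0 returns (0, 6)
H1 returns [(0, 6)]
= [(0, 6)]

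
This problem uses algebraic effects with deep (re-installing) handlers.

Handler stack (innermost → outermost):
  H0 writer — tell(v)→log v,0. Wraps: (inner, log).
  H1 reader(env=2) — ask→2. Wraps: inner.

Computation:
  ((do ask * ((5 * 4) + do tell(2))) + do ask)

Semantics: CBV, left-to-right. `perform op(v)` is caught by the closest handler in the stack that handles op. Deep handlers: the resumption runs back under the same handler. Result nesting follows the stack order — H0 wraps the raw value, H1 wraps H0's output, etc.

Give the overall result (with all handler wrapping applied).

Evaluation trace:
ask @ H1 ⇒ 2
tell(2) @ H0 ⇒ log+=2
ask @ H1 ⇒ 2
H0 returns (42, (2))
H1 returns (42, (2))
= (42, (2))

Answer: (42, (2))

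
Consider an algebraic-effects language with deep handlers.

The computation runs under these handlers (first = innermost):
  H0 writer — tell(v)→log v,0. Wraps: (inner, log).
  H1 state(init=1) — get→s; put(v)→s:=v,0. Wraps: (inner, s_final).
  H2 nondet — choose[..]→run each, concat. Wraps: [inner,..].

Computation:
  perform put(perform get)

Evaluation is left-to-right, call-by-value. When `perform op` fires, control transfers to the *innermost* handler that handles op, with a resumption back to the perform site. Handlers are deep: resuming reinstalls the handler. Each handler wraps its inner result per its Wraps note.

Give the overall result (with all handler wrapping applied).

Evaluation trace:
get @ H1 ⇒ 1
put(1) @ H1 ⇒ s:=1
H0 returns (0, ())
H1 returns ((0, ()), 1)
H2 returns [((0, ()), 1)]
= [((0, ()), 1)]

Answer: [((0, ()), 1)]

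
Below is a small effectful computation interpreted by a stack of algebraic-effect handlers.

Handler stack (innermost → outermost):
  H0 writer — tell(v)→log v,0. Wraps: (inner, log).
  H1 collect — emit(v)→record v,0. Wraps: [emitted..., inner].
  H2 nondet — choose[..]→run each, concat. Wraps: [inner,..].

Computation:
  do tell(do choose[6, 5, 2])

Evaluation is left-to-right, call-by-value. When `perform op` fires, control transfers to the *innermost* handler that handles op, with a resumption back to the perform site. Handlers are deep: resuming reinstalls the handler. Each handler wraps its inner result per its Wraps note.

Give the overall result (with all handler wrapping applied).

Answer: [[(0, (6))], [(0, (5))], [(0, (2))]]

Working:
choose[6, 5, 2] @ H2
  branch[0] choose=6:
    tell(6) @ H0 ⇒ log+=6
    H0 returns (0, (6))
    H1 returns [(0, (6))]
    H2 returns [[(0, (6))]]
  branch[1] choose=5:
    tell(5) @ H0 ⇒ log+=5
    H0 returns (0, (5))
    H1 returns [(0, (5))]
    H2 returns [[(0, (5))]]
  branch[2] choose=2:
    tell(2) @ H0 ⇒ log+=2
    H0 returns (0, (2))
    H1 returns [(0, (2))]
    H2 returns [[(0, (2))]]
= [[(0, (6))], [(0, (5))], [(0, (2))]]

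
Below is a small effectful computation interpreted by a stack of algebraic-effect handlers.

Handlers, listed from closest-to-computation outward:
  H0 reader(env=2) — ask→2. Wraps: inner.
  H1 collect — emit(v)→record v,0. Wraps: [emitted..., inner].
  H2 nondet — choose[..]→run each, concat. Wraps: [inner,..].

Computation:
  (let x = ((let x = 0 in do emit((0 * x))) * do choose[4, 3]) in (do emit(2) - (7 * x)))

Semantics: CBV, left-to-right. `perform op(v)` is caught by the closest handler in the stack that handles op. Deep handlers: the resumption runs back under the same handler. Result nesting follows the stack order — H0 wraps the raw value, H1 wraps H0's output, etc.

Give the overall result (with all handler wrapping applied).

Answer: [[0, 2, 0], [0, 2, 0]]

Evaluation trace:
emit(0) @ H1 ⇒ out+=0
choose[4, 3] @ H2
  branch[0] choose=4:
    emit(2) @ H1 ⇒ out+=2
    H0 returns 0
    H1 returns [0, 2, 0]
    H2 returns [[0, 2, 0]]
  branch[1] choose=3:
    emit(2) @ H1 ⇒ out+=2
    H0 returns 0
    H1 returns [0, 2, 0]
    H2 returns [[0, 2, 0]]
= [[0, 2, 0], [0, 2, 0]]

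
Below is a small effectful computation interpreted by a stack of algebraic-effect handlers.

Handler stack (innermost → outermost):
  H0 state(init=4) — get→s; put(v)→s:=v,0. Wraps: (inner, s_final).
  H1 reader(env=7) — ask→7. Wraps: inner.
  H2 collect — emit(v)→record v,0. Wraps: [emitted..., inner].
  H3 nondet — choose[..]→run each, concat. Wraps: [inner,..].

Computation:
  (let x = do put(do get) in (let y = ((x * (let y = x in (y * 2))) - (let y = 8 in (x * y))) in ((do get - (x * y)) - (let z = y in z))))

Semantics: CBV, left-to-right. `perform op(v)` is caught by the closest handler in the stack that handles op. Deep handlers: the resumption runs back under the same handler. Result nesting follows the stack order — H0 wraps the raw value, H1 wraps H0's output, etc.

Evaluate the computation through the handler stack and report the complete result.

Answer: [[(4, 4)]]

Evaluation trace:
get @ H0 ⇒ 4
put(4) @ H0 ⇒ s:=4
get @ H0 ⇒ 4
H0 returns (4, 4)
H1 returns (4, 4)
H2 returns [(4, 4)]
H3 returns [[(4, 4)]]
= [[(4, 4)]]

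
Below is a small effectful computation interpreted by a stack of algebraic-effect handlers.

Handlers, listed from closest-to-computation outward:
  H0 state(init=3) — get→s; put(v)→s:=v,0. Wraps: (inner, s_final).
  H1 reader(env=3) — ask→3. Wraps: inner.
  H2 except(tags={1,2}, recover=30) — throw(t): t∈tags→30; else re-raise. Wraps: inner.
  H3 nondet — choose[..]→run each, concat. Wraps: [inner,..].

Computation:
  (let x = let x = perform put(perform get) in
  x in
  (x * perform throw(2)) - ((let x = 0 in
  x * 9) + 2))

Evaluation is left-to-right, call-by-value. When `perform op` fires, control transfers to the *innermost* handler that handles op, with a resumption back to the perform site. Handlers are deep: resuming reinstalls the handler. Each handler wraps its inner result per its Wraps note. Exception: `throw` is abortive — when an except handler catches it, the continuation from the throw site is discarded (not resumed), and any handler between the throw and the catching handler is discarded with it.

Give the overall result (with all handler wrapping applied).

Step-by-step:
get @ H0 ⇒ 3
put(3) @ H0 ⇒ s:=3
throw(2) @ H2 caught ⇒ 30
H3 returns [30]
= [30]

Answer: [30]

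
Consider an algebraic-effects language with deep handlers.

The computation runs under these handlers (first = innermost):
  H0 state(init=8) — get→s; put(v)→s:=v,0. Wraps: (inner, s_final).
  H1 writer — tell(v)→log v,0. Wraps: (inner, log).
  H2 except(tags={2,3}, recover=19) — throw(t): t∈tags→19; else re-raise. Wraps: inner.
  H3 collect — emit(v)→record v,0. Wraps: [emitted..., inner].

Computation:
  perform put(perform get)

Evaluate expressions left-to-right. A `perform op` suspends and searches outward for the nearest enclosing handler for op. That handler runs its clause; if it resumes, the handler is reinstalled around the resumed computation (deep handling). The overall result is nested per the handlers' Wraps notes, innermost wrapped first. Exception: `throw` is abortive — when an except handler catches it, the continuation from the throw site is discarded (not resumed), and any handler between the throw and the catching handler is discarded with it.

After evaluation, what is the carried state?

Answer: 8

Step-by-step:
get @ H0 ⇒ 8
put(8) @ H0 ⇒ s:=8
H0 returns (0, 8)
H1 returns ((0, 8), ())
H2 returns ((0, 8), ())
H3 returns [((0, 8), ())]
= [((0, 8), ())]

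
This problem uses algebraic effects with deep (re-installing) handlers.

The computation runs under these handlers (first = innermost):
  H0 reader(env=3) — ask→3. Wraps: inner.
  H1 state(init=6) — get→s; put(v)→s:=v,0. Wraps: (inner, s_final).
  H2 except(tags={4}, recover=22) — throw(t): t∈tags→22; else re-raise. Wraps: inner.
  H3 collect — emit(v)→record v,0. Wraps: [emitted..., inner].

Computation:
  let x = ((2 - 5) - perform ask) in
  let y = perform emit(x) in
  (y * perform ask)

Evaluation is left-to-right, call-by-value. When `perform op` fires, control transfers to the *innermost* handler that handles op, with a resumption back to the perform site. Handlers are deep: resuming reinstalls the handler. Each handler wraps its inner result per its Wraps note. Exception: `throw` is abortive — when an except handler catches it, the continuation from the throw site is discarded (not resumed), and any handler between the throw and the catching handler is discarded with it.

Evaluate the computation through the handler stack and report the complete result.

Answer: [-6, (0, 6)]

Evaluation trace:
ask @ H0 ⇒ 3
emit(-6) @ H3 ⇒ out+=-6
ask @ H0 ⇒ 3
H0 returns 0
H1 returns (0, 6)
H2 returns (0, 6)
H3 returns [-6, (0, 6)]
= [-6, (0, 6)]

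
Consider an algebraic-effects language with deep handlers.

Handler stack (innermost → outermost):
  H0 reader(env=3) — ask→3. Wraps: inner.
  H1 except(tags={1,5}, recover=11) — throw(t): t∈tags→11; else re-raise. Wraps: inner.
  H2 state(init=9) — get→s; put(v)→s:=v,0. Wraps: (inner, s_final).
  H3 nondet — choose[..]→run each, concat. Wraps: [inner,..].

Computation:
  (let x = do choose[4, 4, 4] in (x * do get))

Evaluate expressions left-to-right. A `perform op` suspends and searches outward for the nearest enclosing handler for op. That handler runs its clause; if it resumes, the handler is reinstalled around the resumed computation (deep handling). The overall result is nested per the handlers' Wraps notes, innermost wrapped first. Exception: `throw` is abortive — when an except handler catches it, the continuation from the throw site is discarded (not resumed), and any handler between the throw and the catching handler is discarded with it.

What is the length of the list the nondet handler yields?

Evaluation trace:
choose[4, 4, 4] @ H3
  branch[0] choose=4:
    get @ H2 ⇒ 9
    H0 returns 36
    H1 returns 36
    H2 returns (36, 9)
    H3 returns [(36, 9)]
  branch[1] choose=4:
    get @ H2 ⇒ 9
    H0 returns 36
    H1 returns 36
    H2 returns (36, 9)
    H3 returns [(36, 9)]
  branch[2] choose=4:
    get @ H2 ⇒ 9
    H0 returns 36
    H1 returns 36
    H2 returns (36, 9)
    H3 returns [(36, 9)]
= [(36, 9), (36, 9), (36, 9)]

Answer: 3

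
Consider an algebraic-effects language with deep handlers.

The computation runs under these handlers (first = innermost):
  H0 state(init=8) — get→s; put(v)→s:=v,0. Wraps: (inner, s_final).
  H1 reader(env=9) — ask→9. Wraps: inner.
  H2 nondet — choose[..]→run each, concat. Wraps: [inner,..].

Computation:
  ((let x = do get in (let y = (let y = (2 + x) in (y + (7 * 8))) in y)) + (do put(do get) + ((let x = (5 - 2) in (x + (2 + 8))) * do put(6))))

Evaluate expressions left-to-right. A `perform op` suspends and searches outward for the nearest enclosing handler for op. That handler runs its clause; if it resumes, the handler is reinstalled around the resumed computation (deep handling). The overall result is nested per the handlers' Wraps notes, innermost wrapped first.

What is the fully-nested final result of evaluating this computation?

Answer: [(66, 6)]

Step-by-step:
get @ H0 ⇒ 8
get @ H0 ⇒ 8
put(8) @ H0 ⇒ s:=8
put(6) @ H0 ⇒ s:=6
H0 returns (66, 6)
H1 returns (66, 6)
H2 returns [(66, 6)]
= [(66, 6)]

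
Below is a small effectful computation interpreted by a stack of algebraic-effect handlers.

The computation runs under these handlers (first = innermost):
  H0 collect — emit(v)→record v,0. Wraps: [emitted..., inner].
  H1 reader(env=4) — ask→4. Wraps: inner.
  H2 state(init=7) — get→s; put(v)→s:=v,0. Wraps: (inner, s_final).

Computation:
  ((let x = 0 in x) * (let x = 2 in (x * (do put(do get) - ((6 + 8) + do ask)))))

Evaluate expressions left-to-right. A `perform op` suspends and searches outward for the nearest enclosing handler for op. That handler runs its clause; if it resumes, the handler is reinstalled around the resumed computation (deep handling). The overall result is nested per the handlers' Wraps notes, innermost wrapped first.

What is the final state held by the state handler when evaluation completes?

Answer: 7

Working:
get @ H2 ⇒ 7
put(7) @ H2 ⇒ s:=7
ask @ H1 ⇒ 4
H0 returns [0]
H1 returns [0]
H2 returns ([0], 7)
= ([0], 7)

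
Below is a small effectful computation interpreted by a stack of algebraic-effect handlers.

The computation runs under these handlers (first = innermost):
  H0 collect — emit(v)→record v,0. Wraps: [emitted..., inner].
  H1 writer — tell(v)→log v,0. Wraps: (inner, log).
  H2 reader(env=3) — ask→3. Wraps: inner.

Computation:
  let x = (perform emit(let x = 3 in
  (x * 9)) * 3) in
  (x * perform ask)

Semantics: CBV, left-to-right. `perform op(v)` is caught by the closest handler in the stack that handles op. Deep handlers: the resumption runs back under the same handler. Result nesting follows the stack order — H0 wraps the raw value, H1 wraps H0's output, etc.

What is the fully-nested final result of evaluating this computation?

Evaluation trace:
emit(27) @ H0 ⇒ out+=27
ask @ H2 ⇒ 3
H0 returns [27, 0]
H1 returns ([27, 0], ())
H2 returns ([27, 0], ())
= ([27, 0], ())

Answer: ([27, 0], ())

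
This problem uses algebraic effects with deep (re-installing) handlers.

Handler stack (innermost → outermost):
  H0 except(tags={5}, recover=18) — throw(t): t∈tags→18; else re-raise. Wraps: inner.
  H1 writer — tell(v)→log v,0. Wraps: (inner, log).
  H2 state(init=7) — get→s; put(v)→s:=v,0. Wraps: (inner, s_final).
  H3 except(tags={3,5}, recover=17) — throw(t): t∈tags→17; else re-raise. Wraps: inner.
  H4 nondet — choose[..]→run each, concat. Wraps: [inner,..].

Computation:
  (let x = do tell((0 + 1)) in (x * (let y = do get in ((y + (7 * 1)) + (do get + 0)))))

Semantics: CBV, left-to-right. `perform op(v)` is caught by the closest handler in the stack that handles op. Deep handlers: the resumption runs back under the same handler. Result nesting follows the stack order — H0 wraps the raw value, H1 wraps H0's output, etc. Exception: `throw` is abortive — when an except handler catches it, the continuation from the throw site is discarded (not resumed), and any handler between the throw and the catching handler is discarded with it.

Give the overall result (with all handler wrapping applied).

Answer: [((0, (1)), 7)]

Step-by-step:
tell(1) @ H1 ⇒ log+=1
get @ H2 ⇒ 7
get @ H2 ⇒ 7
H0 returns 0
H1 returns (0, (1))
H2 returns ((0, (1)), 7)
H3 returns ((0, (1)), 7)
H4 returns [((0, (1)), 7)]
= [((0, (1)), 7)]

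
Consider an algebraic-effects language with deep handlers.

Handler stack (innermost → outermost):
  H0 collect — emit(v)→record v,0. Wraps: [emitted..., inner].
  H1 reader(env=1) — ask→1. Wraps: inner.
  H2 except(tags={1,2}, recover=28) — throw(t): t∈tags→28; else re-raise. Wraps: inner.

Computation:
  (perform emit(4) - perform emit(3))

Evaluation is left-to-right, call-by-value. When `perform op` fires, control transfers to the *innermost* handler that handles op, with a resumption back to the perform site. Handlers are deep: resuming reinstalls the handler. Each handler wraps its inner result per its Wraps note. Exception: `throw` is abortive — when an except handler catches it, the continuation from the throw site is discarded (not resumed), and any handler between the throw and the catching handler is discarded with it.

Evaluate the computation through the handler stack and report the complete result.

Answer: [4, 3, 0]

Evaluation trace:
emit(4) @ H0 ⇒ out+=4
emit(3) @ H0 ⇒ out+=3
H0 returns [4, 3, 0]
H1 returns [4, 3, 0]
H2 returns [4, 3, 0]
= [4, 3, 0]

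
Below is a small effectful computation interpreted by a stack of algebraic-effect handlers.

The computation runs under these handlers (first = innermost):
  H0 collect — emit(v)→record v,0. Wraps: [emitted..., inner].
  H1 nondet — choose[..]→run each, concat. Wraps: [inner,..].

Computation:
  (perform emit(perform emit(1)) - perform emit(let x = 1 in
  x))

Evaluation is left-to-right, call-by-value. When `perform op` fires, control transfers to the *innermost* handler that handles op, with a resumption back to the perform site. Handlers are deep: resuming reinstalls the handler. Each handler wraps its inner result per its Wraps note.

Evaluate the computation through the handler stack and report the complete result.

Working:
emit(1) @ H0 ⇒ out+=1
emit(0) @ H0 ⇒ out+=0
emit(1) @ H0 ⇒ out+=1
H0 returns [1, 0, 1, 0]
H1 returns [[1, 0, 1, 0]]
= [[1, 0, 1, 0]]

Answer: [[1, 0, 1, 0]]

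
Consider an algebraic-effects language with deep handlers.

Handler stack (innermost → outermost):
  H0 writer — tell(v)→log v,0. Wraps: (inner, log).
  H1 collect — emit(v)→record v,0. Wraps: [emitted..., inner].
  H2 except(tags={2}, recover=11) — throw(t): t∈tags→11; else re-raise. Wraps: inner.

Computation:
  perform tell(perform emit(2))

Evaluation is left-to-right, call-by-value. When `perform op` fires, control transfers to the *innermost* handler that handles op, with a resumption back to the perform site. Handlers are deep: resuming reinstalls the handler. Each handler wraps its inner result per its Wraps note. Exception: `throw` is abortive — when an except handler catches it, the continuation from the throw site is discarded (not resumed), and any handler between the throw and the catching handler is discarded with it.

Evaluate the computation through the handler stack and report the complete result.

Step-by-step:
emit(2) @ H1 ⇒ out+=2
tell(0) @ H0 ⇒ log+=0
H0 returns (0, (0))
H1 returns [2, (0, (0))]
H2 returns [2, (0, (0))]
= [2, (0, (0))]

Answer: [2, (0, (0))]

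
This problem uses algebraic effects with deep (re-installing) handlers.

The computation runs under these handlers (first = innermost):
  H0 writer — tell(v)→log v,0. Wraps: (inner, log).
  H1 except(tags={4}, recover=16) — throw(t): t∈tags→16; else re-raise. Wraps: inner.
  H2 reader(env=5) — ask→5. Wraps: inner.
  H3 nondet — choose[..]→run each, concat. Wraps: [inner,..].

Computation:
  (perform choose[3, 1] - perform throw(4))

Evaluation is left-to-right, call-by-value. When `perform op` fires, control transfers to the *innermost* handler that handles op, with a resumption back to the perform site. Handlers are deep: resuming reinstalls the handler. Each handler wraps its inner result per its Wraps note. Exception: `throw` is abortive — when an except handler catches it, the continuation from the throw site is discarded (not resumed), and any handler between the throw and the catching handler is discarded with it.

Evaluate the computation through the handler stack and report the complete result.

Answer: [16, 16]

Working:
choose[3, 1] @ H3
  branch[0] choose=3:
    throw(4) @ H1 caught ⇒ 16
    H2 returns 16
    H3 returns [16]
  branch[1] choose=1:
    throw(4) @ H1 caught ⇒ 16
    H2 returns 16
    H3 returns [16]
= [16, 16]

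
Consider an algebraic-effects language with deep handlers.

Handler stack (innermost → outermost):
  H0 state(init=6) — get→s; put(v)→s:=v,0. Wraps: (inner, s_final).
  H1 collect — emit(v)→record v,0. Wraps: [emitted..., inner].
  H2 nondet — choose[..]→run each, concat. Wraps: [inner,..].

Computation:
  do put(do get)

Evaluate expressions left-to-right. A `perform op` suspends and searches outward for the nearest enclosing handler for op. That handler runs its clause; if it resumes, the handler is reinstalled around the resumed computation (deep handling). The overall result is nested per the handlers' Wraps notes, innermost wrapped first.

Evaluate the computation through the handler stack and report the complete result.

Answer: [[(0, 6)]]

Evaluation trace:
get @ H0 ⇒ 6
put(6) @ H0 ⇒ s:=6
H0 returns (0, 6)
H1 returns [(0, 6)]
H2 returns [[(0, 6)]]
= [[(0, 6)]]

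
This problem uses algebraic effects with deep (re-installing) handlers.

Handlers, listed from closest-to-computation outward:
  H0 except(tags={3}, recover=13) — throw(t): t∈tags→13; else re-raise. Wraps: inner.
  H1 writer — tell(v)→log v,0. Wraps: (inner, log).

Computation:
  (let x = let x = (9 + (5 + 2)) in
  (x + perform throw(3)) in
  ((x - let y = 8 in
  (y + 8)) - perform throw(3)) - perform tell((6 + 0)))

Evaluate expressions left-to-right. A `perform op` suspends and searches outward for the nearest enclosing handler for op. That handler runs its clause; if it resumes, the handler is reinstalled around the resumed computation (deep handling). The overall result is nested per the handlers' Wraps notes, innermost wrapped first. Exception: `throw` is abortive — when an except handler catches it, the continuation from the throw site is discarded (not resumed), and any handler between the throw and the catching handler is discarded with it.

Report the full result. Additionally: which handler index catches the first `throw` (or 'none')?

Step-by-step:
throw(3) @ H0 caught ⇒ 13
H1 returns (13, ())
= (13, ())

Answer: (13, ()) ; first throw caught by: H0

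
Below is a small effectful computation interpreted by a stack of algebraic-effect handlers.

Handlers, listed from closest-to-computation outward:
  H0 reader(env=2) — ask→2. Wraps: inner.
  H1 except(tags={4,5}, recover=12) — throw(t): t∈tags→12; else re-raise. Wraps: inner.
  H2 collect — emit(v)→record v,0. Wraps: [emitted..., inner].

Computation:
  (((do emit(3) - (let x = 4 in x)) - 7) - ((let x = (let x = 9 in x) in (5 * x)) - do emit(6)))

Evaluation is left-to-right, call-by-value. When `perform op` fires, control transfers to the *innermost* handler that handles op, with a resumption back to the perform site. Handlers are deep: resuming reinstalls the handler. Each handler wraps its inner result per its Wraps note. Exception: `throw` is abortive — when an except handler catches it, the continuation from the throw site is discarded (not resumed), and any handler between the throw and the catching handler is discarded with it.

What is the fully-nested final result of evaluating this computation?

Evaluation trace:
emit(3) @ H2 ⇒ out+=3
emit(6) @ H2 ⇒ out+=6
H0 returns -56
H1 returns -56
H2 returns [3, 6, -56]
= [3, 6, -56]

Answer: [3, 6, -56]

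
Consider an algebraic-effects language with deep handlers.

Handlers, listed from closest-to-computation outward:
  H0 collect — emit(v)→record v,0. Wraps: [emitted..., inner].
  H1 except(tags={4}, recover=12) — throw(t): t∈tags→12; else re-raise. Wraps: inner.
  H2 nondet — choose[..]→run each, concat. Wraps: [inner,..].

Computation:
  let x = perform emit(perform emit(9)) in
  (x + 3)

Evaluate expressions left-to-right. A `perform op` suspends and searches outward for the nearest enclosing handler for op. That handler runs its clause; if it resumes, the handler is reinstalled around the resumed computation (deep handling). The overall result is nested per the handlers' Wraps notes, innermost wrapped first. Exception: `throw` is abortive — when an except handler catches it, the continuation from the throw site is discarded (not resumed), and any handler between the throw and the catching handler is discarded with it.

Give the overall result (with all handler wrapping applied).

Step-by-step:
emit(9) @ H0 ⇒ out+=9
emit(0) @ H0 ⇒ out+=0
H0 returns [9, 0, 3]
H1 returns [9, 0, 3]
H2 returns [[9, 0, 3]]
= [[9, 0, 3]]

Answer: [[9, 0, 3]]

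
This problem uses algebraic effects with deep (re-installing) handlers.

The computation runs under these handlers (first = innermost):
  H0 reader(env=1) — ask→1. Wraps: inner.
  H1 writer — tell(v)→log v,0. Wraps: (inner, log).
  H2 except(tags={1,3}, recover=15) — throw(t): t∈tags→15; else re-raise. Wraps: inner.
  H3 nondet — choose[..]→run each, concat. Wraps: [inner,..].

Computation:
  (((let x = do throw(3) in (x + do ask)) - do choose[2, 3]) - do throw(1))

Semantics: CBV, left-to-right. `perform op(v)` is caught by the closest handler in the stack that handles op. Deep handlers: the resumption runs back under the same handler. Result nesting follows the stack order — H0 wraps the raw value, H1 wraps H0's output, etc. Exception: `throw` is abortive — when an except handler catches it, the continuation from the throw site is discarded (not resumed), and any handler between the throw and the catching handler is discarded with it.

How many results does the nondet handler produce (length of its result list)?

Answer: 1

Step-by-step:
throw(3) @ H2 caught ⇒ 15
H3 returns [15]
= [15]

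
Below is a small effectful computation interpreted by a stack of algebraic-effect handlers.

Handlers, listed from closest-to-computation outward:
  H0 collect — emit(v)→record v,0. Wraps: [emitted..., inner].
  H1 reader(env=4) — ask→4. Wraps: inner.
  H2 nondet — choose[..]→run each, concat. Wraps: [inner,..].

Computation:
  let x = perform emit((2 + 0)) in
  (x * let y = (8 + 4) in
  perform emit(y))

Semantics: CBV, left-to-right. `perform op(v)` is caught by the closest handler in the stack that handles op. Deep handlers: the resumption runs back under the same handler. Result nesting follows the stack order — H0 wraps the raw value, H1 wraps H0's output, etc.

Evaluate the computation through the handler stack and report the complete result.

Working:
emit(2) @ H0 ⇒ out+=2
emit(12) @ H0 ⇒ out+=12
H0 returns [2, 12, 0]
H1 returns [2, 12, 0]
H2 returns [[2, 12, 0]]
= [[2, 12, 0]]

Answer: [[2, 12, 0]]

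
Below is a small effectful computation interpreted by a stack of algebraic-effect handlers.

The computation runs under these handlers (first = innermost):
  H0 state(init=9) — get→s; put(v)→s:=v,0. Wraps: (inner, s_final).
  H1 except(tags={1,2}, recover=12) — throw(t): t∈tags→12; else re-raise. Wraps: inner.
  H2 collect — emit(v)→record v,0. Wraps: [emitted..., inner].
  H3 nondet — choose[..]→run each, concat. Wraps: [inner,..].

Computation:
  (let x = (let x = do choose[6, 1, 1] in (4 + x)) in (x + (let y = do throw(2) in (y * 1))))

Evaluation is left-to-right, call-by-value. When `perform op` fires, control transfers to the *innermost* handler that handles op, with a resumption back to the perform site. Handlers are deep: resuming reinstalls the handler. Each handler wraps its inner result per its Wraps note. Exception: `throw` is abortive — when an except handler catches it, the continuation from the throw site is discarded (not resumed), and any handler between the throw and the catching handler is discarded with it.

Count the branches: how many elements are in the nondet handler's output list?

Step-by-step:
choose[6, 1, 1] @ H3
  branch[0] choose=6:
    throw(2) @ H1 caught ⇒ 12
    H2 returns [12]
    H3 returns [[12]]
  branch[1] choose=1:
    throw(2) @ H1 caught ⇒ 12
    H2 returns [12]
    H3 returns [[12]]
  branch[2] choose=1:
    throw(2) @ H1 caught ⇒ 12
    H2 returns [12]
    H3 returns [[12]]
= [[12], [12], [12]]

Answer: 3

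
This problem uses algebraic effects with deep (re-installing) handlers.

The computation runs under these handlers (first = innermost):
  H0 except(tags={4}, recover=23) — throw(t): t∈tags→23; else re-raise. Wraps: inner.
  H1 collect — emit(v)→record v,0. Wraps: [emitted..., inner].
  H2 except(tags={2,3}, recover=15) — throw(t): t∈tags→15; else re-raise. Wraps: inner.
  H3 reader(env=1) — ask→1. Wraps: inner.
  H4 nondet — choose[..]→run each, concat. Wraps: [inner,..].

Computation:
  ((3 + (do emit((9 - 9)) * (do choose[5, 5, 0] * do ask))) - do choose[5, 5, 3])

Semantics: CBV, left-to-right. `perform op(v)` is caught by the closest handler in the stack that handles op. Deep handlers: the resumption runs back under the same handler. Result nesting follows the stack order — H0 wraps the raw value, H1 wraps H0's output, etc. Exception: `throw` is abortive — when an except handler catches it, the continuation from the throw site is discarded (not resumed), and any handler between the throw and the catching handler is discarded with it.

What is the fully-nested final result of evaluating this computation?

Step-by-step:
emit(0) @ H1 ⇒ out+=0
choose[5, 5, 0] @ H4
  branch[0] choose=5:
    ask @ H3 ⇒ 1
    choose[5, 5, 3] @ H4
      branch[0] choose=5:
        H0 returns -2
        H1 returns [0, -2]
        H2 returns [0, -2]
        H3 returns [0, -2]
        H4 returns [[0, -2]]
      branch[1] choose=5:
        H0 returns -2
        H1 returns [0, -2]
        H2 returns [0, -2]
        H3 returns [0, -2]
        H4 returns [[0, -2]]
      branch[2] choose=3:
        H0 returns 0
        H1 returns [0, 0]
        H2 returns [0, 0]
        H3 returns [0, 0]
        H4 returns [[0, 0]]
  branch[1] choose=5:
    ask @ H3 ⇒ 1
    choose[5, 5, 3] @ H4
      branch[0] choose=5:
        H0 returns -2
        H1 returns [0, -2]
        H2 returns [0, -2]
        H3 returns [0, -2]
        H4 returns [[0, -2]]
      branch[1] choose=5:
        H0 returns -2
        H1 returns [0, -2]
        H2 returns [0, -2]
        H3 returns [0, -2]
        H4 returns [[0, -2]]
      branch[2] choose=3:
        H0 returns 0
        H1 returns [0, 0]
        H2 returns [0, 0]
        H3 returns [0, 0]
        H4 returns [[0, 0]]
  branch[2] choose=0:
    ask @ H3 ⇒ 1
    choose[5, 5, 3] @ H4
      branch[0] choose=5:
        H0 returns -2
        H1 returns [0, -2]
        H2 returns [0, -2]
        H3 returns [0, -2]
        H4 returns [[0, -2]]
      branch[1] choose=5:
        H0 returns -2
        H1 returns [0, -2]
        H2 returns [0, -2]
        H3 returns [0, -2]
        H4 returns [[0, -2]]
      branch[2] choose=3:
        H0 returns 0
        H1 returns [0, 0]
        H2 returns [0, 0]
        H3 returns [0, 0]
        H4 returns [[0, 0]]
= [[0, -2], [0, -2], [0, 0], [0, -2], [0, -2], [0, 0], [0, -2], [0, -2], [0, 0]]

Answer: [[0, -2], [0, -2], [0, 0], [0, -2], [0, -2], [0, 0], [0, -2], [0, -2], [0, 0]]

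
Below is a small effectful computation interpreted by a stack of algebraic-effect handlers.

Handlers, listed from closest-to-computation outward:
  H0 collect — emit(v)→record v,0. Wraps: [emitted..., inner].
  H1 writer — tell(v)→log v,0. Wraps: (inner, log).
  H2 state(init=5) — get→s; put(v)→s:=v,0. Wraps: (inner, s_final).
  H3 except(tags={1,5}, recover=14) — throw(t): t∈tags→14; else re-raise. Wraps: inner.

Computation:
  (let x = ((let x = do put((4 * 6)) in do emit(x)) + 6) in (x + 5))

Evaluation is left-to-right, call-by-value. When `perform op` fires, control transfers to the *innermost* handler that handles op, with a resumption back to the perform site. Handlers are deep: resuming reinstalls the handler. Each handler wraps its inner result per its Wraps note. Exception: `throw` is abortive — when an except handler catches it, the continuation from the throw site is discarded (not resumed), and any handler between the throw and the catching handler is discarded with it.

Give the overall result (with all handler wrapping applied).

Answer: (([0, 11], ()), 24)

Evaluation trace:
put(24) @ H2 ⇒ s:=24
emit(0) @ H0 ⇒ out+=0
H0 returns [0, 11]
H1 returns ([0, 11], ())
H2 returns (([0, 11], ()), 24)
H3 returns (([0, 11], ()), 24)
= (([0, 11], ()), 24)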